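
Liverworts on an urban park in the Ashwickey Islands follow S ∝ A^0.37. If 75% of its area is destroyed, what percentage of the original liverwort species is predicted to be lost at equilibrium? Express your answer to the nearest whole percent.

40%

S_new/S_old = (A_new/A_old)^z = 0.25^0.37
= exp(0.37 × ln 0.25) = exp(0.37 × -1.3863) = exp(-0.5129) ≈ 0.5987
Fraction lost = 1 − 0.5987 = 0.4013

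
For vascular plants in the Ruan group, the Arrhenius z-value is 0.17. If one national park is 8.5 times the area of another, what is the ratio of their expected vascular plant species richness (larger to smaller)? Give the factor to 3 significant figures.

S₂/S₁ = (A₂/A₁)^z = 8.5^0.17
ln(S₂/S₁) = 0.17 × ln 8.5 = 0.17 × 2.1401 = 0.3638
S₂/S₁ = e^0.3638 ≈ 1.439

1.44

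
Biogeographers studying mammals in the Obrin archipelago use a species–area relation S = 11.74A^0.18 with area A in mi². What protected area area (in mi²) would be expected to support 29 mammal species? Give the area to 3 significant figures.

152 mi²

29 = 11.74 × A^0.18  ⇒  A^0.18 = 29/11.74 = 2.47
ln A = ln(2.47) / 0.18 = 0.9043 / 0.18 = 5.0239
A = e^5.0239 ≈ 152 mi²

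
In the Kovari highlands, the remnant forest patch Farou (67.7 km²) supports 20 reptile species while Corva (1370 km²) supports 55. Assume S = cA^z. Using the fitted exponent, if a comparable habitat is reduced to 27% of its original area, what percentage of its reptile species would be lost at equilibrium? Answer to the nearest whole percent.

z = ln(55/20) / ln(1370/67.7) = 1.0116 / 3.0075 = 0.3364
S_new/S_old = (A_new/A_old)^z = 0.27^0.3364 = exp(0.3364 × -1.3093) = 0.6438
Fraction lost = 1 − 0.6438 = 0.3562

36%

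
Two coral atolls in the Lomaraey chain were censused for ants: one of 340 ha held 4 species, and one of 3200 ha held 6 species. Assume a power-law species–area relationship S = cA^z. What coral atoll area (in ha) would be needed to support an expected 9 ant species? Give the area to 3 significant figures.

30100 ha

z = ln(6/4) / ln(3200/340) = 0.4055 / 2.2420 = 0.1809
c = 4 / 340^0.1809 = 4 / 2.87 = 1.394
A = (9/1.394)^(1/0.1809) ⇒ ln A = ln(6.457)/0.1809 = 10.3129
A = e^10.3129 ≈ 30118 ha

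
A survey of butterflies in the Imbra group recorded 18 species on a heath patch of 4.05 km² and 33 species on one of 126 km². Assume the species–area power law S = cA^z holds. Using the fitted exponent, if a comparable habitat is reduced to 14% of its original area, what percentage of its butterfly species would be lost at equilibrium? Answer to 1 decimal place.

29.3%

z = ln(33/18) / ln(126/4.05) = 0.6061 / 3.4376 = 0.1763
S_new/S_old = (A_new/A_old)^z = 0.14^0.1763 = exp(0.1763 × -1.9661) = 0.707
Fraction lost = 1 − 0.707 = 0.293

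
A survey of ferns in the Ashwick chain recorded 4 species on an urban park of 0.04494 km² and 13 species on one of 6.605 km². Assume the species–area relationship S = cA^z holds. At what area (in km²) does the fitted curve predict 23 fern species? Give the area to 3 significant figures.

74.0 km²

z = ln(13/4) / ln(6.605/0.04494) = 1.1787 / 4.9903 = 0.2362
c = 4 / 0.04494^0.2362 = 4 / 0.4806 = 8.323
A = (23/8.323)^(1/0.2362) ⇒ ln A = ln(2.763)/0.2362 = 4.3034
A = e^4.3034 ≈ 73.95 km²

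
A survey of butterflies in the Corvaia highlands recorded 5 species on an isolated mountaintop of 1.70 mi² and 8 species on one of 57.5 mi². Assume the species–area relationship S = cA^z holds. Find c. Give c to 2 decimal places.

4.66

z = ln(S₂/S₁) / ln(A₂/A₁) = ln(8/5) / ln(57.5/1.7) = 0.4700 / 3.5212 = 0.1335
c = S₁ / A₁^z = 5 / 1.7^0.1335 = 5 / 1.073 = 4.658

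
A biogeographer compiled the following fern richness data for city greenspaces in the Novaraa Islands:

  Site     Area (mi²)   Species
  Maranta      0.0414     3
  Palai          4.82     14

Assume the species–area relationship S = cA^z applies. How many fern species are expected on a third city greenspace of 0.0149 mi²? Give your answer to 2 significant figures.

2.2

z = ln(14/3) / ln(4.82/0.0414) = 1.5404 / 4.7572 = 0.3238
c = 3 / 0.0414^0.3238 = 3 / 0.3566 = 8.413
S₃ = 8.413 × 0.0149^0.3238 = 8.413 × 0.2561 ≈ 2.155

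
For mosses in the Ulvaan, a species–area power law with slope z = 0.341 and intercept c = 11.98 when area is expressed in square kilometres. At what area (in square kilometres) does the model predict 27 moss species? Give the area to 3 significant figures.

27 = 11.98 × A^0.341  ⇒  A^0.341 = 27/11.98 = 2.254
ln A = ln(2.254) / 0.341 = 0.8126 / 0.341 = 2.3830
A = e^2.3830 ≈ 10.84 square kilometres

10.8 square kilometres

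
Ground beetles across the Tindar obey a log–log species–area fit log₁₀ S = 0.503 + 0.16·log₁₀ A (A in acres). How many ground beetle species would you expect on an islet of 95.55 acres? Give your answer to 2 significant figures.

6.6

S = 3.184 × 95.55^0.16
ln S = ln 3.184 + 0.16 × ln 95.55 = 1.1582 + 0.16 × 4.5596 = 1.8877
S = e^1.8877 ≈ 6.604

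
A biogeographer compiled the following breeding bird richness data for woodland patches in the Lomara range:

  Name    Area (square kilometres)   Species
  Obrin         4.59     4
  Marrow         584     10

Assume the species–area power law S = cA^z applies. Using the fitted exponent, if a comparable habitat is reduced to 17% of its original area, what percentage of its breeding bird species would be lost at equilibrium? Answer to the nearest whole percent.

28%

z = ln(10/4) / ln(584/4.59) = 0.9163 / 4.8460 = 0.1891
S_new/S_old = (A_new/A_old)^z = 0.17^0.1891 = exp(0.1891 × -1.7720) = 0.7153
Fraction lost = 1 − 0.7153 = 0.2847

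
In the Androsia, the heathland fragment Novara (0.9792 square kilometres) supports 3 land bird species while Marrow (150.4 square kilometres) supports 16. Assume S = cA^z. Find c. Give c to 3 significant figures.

z = ln(S₂/S₁) / ln(A₂/A₁) = ln(16/3) / ln(150.4/0.9792) = 1.6740 / 5.0343 = 0.3325
c = S₁ / A₁^z = 3 / 0.9792^0.3325 = 3 / 0.993 = 3.021

3.02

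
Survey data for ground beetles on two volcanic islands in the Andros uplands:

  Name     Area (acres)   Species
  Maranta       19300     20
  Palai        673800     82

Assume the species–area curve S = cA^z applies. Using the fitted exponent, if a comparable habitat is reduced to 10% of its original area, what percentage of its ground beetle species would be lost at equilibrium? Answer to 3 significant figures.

z = ln(82/20) / ln(673800/19300) = 1.4110 / 3.5528 = 0.3971
S_new/S_old = (A_new/A_old)^z = 0.1^0.3971 = exp(0.3971 × -2.3026) = 0.4007
Fraction lost = 1 − 0.4007 = 0.5993

59.9%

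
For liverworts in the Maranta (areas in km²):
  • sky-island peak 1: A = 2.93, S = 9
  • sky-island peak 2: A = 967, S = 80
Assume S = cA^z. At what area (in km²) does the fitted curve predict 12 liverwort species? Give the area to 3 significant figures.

z = ln(80/9) / ln(967/2.93) = 2.1848 / 5.7992 = 0.3767
c = 9 / 2.93^0.3767 = 9 / 1.499 = 6.003
A = (12/6.003)^(1/0.3767) ⇒ ln A = ln(1.999)/0.3767 = 1.8386
A = e^1.8386 ≈ 6.288 km²

6.29 km²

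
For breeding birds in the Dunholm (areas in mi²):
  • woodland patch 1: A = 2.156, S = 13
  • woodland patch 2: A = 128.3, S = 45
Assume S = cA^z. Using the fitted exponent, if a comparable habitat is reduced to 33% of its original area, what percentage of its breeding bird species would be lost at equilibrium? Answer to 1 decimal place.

28.6%

z = ln(45/13) / ln(128.3/2.156) = 1.2417 / 4.0861 = 0.3039
S_new/S_old = (A_new/A_old)^z = 0.33^0.3039 = exp(0.3039 × -1.1087) = 0.714
Fraction lost = 1 − 0.714 = 0.286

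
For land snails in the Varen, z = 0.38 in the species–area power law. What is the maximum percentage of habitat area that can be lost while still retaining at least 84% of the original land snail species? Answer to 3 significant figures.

Need (A_new/A_old)^0.38 = 0.84, so A_new/A_old = 0.84^(1/0.38) = 0.84^2.632
ln(A_new/A_old) = ln 0.84 / 0.38 = -0.1744 / 0.38 = -0.4588
A_new/A_old = e^-0.4588 ≈ 0.632
Fraction that can be lost = 1 − 0.632 = 0.368

36.8%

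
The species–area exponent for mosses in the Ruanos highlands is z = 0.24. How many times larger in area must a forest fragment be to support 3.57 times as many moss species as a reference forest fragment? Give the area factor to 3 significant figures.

201

(A₂/A₁)^0.24 = 3.57, so A₂/A₁ = 3.57^(1/0.24) = 3.57^4.167
ln(A₂/A₁) = ln 3.57 / 0.24 = 1.2726 / 0.24 = 5.3024
A₂/A₁ = e^5.3024 ≈ 200.8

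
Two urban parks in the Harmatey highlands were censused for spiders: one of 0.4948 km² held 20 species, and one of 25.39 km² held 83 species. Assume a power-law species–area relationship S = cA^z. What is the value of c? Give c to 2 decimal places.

z = ln(S₂/S₁) / ln(A₂/A₁) = ln(83/20) / ln(25.39/0.4948) = 1.4231 / 3.9380 = 0.3614
c = S₁ / A₁^z = 20 / 0.4948^0.3614 = 20 / 0.7755 = 25.79

25.79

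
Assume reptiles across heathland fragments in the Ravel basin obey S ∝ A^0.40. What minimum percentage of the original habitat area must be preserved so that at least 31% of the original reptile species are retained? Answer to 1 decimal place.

Need (A_new/A_old)^0.4 = 0.31, so A_new/A_old = 0.31^(1/0.4) = 0.31^2.5
ln(A_new/A_old) = ln 0.31 / 0.4 = -1.1712 / 0.4 = -2.9280
A_new/A_old = e^-2.9280 ≈ 0.05351

5.4%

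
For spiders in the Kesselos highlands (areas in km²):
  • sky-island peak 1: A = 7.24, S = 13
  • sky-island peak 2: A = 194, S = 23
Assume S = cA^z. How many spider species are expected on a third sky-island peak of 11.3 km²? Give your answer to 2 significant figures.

z = ln(23/13) / ln(194/7.24) = 0.5705 / 3.2882 = 0.1735
c = 13 / 7.24^0.1735 = 13 / 1.41 = 9.221
S₃ = 9.221 × 11.3^0.1735 = 9.221 × 1.523 ≈ 14.04

14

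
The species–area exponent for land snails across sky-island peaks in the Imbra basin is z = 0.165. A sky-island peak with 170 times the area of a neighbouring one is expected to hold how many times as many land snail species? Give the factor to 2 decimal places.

S₂/S₁ = (A₂/A₁)^z = 170^0.165
ln(S₂/S₁) = 0.165 × ln 170 = 0.165 × 5.1358 = 0.8474
S₂/S₁ = e^0.8474 ≈ 2.334

2.33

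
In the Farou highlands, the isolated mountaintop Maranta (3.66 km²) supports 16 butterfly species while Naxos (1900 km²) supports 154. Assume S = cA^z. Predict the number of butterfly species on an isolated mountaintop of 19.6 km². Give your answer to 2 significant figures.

29

z = ln(154/16) / ln(1900/3.66) = 2.2644 / 6.2521 = 0.3622
c = 16 / 3.66^0.3622 = 16 / 1.6 = 10
S₃ = 10 × 19.6^0.3622 = 10 × 2.938 ≈ 29.38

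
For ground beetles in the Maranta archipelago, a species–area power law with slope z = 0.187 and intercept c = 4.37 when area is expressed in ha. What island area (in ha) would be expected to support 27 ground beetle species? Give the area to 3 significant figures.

27 = 4.37 × A^0.187  ⇒  A^0.187 = 27/4.37 = 6.178
ln A = ln(6.178) / 0.187 = 1.8211 / 0.187 = 9.7384
A = e^9.7384 ≈ 16956 ha

17000 ha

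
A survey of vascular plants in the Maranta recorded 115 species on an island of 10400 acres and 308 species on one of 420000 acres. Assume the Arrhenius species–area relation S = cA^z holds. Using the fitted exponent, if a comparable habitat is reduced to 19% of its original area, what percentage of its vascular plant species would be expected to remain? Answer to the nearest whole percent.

z = ln(308/115) / ln(420000/10400) = 0.9852 / 3.6984 = 0.2664
S_new/S_old = (A_new/A_old)^z = 0.19^0.2664 = exp(0.2664 × -1.6607) = 0.6425

64%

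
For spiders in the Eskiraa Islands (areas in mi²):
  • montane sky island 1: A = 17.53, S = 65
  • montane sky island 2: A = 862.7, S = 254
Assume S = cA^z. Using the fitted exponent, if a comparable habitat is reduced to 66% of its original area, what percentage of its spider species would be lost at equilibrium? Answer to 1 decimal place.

z = ln(254/65) / ln(862.7/17.53) = 1.3629 / 3.8962 = 0.3498
S_new/S_old = (A_new/A_old)^z = 0.66^0.3498 = exp(0.3498 × -0.4155) = 0.8647
Fraction lost = 1 − 0.8647 = 0.1353

13.5%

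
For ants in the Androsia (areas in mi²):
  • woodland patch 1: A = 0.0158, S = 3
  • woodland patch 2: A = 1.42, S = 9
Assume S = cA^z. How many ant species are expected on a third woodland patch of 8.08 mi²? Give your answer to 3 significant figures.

z = ln(9/3) / ln(1.42/0.0158) = 1.0986 / 4.4984 = 0.2442
c = 3 / 0.0158^0.2442 = 3 / 0.3631 = 8.261
S₃ = 8.261 × 8.08^0.2442 = 8.261 × 1.666 ≈ 13.76

13.8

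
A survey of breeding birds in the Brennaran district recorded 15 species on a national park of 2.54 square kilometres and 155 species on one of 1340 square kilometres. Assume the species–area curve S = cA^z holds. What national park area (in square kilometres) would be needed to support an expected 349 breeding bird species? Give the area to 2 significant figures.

z = ln(155/15) / ln(1340/2.54) = 2.3354 / 6.2683 = 0.3726
c = 15 / 2.54^0.3726 = 15 / 1.415 = 10.6
A = (349/10.6)^(1/0.3726) ⇒ ln A = ln(32.93)/0.3726 = 9.3789
A = e^9.3789 ≈ 11836 square kilometres

12000 square kilometres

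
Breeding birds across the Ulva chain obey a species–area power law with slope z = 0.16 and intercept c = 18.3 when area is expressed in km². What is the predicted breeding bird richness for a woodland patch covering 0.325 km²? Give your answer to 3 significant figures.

15.3

S = 18.3 × 0.325^0.16 = 18.3 × 0.8354 ≈ 15.29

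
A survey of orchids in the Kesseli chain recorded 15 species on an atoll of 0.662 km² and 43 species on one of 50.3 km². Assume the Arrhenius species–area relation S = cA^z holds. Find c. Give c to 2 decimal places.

z = ln(S₂/S₁) / ln(A₂/A₁) = ln(43/15) / ln(50.3/0.662) = 1.0531 / 4.3305 = 0.2432
c = S₁ / A₁^z = 15 / 0.662^0.2432 = 15 / 0.9046 = 16.58

16.58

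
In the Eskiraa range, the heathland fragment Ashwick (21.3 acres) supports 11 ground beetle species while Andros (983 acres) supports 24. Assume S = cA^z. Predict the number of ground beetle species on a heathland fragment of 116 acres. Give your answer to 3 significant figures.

15.5

z = ln(24/11) / ln(983/21.3) = 0.7802 / 3.8319 = 0.2036
c = 11 / 21.3^0.2036 = 11 / 1.864 = 5.901
S₃ = 5.901 × 116^0.2036 = 5.901 × 2.632 ≈ 15.53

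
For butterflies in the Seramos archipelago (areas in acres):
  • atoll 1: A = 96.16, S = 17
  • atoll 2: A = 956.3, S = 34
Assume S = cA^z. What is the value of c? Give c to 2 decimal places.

z = ln(S₂/S₁) / ln(A₂/A₁) = ln(34/17) / ln(956.3/96.16) = 0.6931 / 2.2971 = 0.3018
c = S₁ / A₁^z = 17 / 96.16^0.3018 = 17 / 3.966 = 4.286

4.29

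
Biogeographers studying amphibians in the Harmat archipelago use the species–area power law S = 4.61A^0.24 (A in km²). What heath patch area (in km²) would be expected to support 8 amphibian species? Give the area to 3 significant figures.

9.94 km²

8 = 4.61 × A^0.24  ⇒  A^0.24 = 8/4.61 = 1.735
ln A = ln(1.735) / 0.24 = 0.5512 / 0.24 = 2.2967
A = e^2.2967 ≈ 9.942 km²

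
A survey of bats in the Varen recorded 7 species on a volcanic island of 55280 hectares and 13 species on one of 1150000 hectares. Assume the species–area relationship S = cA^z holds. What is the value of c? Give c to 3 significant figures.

0.755

z = ln(S₂/S₁) / ln(A₂/A₁) = ln(13/7) / ln(1150000/55280) = 0.6190 / 3.0351 = 0.2040
c = S₁ / A₁^z = 7 / 55280^0.2040 = 7 / 9.275 = 0.7548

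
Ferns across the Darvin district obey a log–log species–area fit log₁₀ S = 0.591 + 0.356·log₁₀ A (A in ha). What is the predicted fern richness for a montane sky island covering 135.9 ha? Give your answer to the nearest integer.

S = 3.899 × 135.9^0.356
ln S = ln 3.899 + 0.356 × ln 135.9 = 1.3608 + 0.356 × 4.9119 = 3.1095
S = e^3.1095 ≈ 22.41

22 species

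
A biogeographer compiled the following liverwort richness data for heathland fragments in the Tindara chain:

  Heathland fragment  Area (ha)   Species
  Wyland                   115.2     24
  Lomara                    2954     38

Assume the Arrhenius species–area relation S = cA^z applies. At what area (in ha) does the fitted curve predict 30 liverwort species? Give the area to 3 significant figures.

557 ha

z = ln(38/24) / ln(2954/115.2) = 0.4595 / 3.2442 = 0.1416
c = 24 / 115.2^0.1416 = 24 / 1.959 = 12.25
A = (30/12.25)^(1/0.1416) ⇒ ln A = ln(2.449)/0.1416 = 6.3220
A = e^6.3220 ≈ 556.7 ha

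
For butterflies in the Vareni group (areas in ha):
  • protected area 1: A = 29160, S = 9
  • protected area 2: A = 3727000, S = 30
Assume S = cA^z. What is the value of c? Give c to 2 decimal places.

z = ln(S₂/S₁) / ln(A₂/A₁) = ln(30/9) / ln(3727000/29160) = 1.2040 / 4.8506 = 0.2482
c = S₁ / A₁^z = 9 / 29160^0.2482 = 9 / 12.83 = 0.7015

0.70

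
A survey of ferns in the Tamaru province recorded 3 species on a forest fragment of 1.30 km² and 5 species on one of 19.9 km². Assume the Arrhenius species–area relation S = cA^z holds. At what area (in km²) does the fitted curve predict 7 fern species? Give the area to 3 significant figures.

120 km²

z = ln(5/3) / ln(19.9/1.3) = 0.5108 / 2.7284 = 0.1872
c = 3 / 1.3^0.1872 = 3 / 1.05 = 2.856
A = (7/2.856)^(1/0.1872) ⇒ ln A = ln(2.451)/0.1872 = 4.7878
A = e^4.7878 ≈ 120 km²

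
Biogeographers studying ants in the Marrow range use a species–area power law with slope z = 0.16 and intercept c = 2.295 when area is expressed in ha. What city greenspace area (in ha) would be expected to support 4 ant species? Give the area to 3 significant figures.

32.2 ha

4 = 2.295 × A^0.16  ⇒  A^0.16 = 4/2.295 = 1.743
ln A = ln(1.743) / 0.16 = 0.5556 / 0.16 = 3.4723
A = e^3.4723 ≈ 32.21 ha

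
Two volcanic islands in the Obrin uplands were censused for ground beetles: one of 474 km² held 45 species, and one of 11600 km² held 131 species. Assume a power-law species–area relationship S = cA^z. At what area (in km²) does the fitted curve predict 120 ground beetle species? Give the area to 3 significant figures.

8920 km²

z = ln(131/45) / ln(11600/474) = 1.0685 / 3.1976 = 0.3342
c = 45 / 474^0.3342 = 45 / 7.837 = 5.742
A = (120/5.742)^(1/0.3342) ⇒ ln A = ln(20.9)/0.3342 = 9.0963
A = e^9.0963 ≈ 8922 km²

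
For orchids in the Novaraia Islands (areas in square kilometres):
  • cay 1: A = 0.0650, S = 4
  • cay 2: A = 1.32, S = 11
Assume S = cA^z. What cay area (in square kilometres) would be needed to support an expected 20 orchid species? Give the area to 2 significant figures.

z = ln(11/4) / ln(1.32/0.065) = 1.0116 / 3.0110 = 0.3360
c = 4 / 0.065^0.3360 = 4 / 0.3992 = 10.02
A = (20/10.02)^(1/0.3360) ⇒ ln A = ln(1.996)/0.3360 = 2.0571
A = e^2.0571 ≈ 7.823 square kilometres

7.8 square kilometres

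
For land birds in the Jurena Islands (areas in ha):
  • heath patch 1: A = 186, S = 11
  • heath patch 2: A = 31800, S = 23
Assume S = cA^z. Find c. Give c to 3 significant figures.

z = ln(S₂/S₁) / ln(A₂/A₁) = ln(23/11) / ln(31800/186) = 0.7376 / 5.1415 = 0.1435
c = S₁ / A₁^z = 11 / 186^0.1435 = 11 / 2.116 = 5.198

5.20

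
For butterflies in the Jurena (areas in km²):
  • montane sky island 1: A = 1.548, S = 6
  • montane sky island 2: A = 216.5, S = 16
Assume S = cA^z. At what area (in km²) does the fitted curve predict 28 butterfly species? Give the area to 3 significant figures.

z = ln(16/6) / ln(216.5/1.548) = 0.9808 / 4.9406 = 0.1985
c = 6 / 1.548^0.1985 = 6 / 1.091 = 5.501
A = (28/5.501)^(1/0.1985) ⇒ ln A = ln(5.09)/0.1985 = 8.1965
A = e^8.1965 ≈ 3628 km²

3630 km²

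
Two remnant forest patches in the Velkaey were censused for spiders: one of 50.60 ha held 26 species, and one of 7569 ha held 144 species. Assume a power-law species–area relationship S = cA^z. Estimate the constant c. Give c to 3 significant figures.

6.80

z = ln(S₂/S₁) / ln(A₂/A₁) = ln(144/26) / ln(7569/50.6) = 1.7117 / 5.0079 = 0.3418
c = S₁ / A₁^z = 26 / 50.6^0.3418 = 26 / 3.824 = 6.8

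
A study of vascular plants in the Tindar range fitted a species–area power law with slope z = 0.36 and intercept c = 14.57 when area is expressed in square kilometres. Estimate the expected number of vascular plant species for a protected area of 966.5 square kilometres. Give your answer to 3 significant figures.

173

S = 14.57 × 966.5^0.36
ln S = ln 14.57 + 0.36 × ln 966.5 = 2.6790 + 0.36 × 6.8737 = 5.1535
S = e^5.1535 ≈ 173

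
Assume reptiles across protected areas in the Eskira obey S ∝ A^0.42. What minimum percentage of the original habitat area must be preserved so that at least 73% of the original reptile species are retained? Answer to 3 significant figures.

Need (A_new/A_old)^0.42 = 0.73, so A_new/A_old = 0.73^(1/0.42) = 0.73^2.381
ln(A_new/A_old) = ln 0.73 / 0.42 = -0.3147 / 0.42 = -0.7493
A_new/A_old = e^-0.7493 ≈ 0.4727

47.3%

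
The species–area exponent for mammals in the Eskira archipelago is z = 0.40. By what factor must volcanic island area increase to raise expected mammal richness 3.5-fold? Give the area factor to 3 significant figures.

(A₂/A₁)^0.4 = 3.5, so A₂/A₁ = 3.5^(1/0.4) = 3.5^2.5
ln(A₂/A₁) = ln 3.5 / 0.4 = 1.2528 / 0.4 = 3.1319
A₂/A₁ = e^3.1319 ≈ 22.92

22.9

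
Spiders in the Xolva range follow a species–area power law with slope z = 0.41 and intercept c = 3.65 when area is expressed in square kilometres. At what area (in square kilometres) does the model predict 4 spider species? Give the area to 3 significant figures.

4 = 3.65 × A^0.41  ⇒  A^0.41 = 4/3.65 = 1.096
ln A = ln(1.096) / 0.41 = 0.0916 / 0.41 = 0.2233
A = e^0.2233 ≈ 1.25 square kilometres

1.25 square kilometres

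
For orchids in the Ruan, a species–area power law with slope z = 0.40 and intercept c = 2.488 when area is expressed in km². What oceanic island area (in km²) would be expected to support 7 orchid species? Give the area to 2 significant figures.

7 = 2.488 × A^0.4  ⇒  A^0.4 = 7/2.488 = 2.814
ln A = ln(2.814) / 0.4 = 1.0344 / 0.4 = 2.5861
A = e^2.5861 ≈ 13.28 km²

13 km²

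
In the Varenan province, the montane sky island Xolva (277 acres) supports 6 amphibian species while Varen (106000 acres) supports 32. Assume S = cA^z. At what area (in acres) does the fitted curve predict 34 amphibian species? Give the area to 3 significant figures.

z = ln(32/6) / ln(106000/277) = 1.6740 / 5.9472 = 0.2815
c = 6 / 277^0.2815 = 6 / 4.87 = 1.232
A = (34/1.232)^(1/0.2815) ⇒ ln A = ln(27.59)/0.2815 = 11.7866
A = e^11.7866 ≈ 131476 acres

131000 acres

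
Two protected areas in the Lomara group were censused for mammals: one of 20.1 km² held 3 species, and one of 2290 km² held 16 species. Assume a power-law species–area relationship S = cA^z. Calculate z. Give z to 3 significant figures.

0.353

Taking logs: ln S = ln c + z ln A, so z = (ln S₂ − ln S₁)/(ln A₂ − ln A₁).
z = ln(16/3) / ln(2290/20.1) = ln(5.333) / ln(113.9) = 1.6740 / 4.7356 = 0.3535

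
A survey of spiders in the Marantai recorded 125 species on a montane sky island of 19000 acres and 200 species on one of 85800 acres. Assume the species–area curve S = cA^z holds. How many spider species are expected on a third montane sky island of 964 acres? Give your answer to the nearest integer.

z = ln(200/125) / ln(85800/19000) = 0.4700 / 1.5076 = 0.3118
c = 125 / 19000^0.3118 = 125 / 21.57 = 5.794
S₃ = 5.794 × 964^0.3118 = 5.794 × 8.518 ≈ 49.35

49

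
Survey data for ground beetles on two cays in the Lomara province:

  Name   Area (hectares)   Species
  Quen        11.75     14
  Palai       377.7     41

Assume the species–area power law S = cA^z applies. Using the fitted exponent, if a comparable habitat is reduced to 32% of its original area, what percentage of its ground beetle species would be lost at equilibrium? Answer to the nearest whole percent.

30%

z = ln(41/14) / ln(377.7/11.75) = 1.0745 / 3.4702 = 0.3096
S_new/S_old = (A_new/A_old)^z = 0.32^0.3096 = exp(0.3096 × -1.1394) = 0.7027
Fraction lost = 1 − 0.7027 = 0.2973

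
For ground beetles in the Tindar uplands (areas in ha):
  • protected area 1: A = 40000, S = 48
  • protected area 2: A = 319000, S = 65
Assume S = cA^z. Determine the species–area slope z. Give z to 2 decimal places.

Taking logs: ln S = ln c + z ln A, so z = (ln S₂ − ln S₁)/(ln A₂ − ln A₁).
z = ln(65/48) / ln(319000/40000) = ln(1.354) / ln(7.975) = 0.3032 / 2.0763 = 0.1460

0.15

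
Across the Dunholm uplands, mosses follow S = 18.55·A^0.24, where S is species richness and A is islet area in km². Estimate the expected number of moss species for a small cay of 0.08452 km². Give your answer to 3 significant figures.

S = 18.55 × 0.08452^0.24
ln S = ln 18.55 + 0.24 × ln 0.08452 = 2.9205 + 0.24 × -2.4708 = 2.3275
S = e^2.3275 ≈ 10.25

10.3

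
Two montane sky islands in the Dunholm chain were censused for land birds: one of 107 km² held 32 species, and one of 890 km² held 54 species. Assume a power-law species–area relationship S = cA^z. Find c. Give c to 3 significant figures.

10.1

z = ln(S₂/S₁) / ln(A₂/A₁) = ln(54/32) / ln(890/107) = 0.5232 / 2.1184 = 0.2470
c = S₁ / A₁^z = 32 / 107^0.2470 = 32 / 3.171 = 10.09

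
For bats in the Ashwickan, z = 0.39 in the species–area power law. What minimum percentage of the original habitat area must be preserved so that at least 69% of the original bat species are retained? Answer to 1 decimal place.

Need (A_new/A_old)^0.39 = 0.69, so A_new/A_old = 0.69^(1/0.39) = 0.69^2.564
ln(A_new/A_old) = ln 0.69 / 0.39 = -0.3711 / 0.39 = -0.9514
A_new/A_old = e^-0.9514 ≈ 0.3862

38.6%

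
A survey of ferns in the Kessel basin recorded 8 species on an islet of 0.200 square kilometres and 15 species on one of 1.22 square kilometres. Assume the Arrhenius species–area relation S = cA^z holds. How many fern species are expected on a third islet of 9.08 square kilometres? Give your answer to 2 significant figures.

30

z = ln(15/8) / ln(1.22/0.2) = 0.6286 / 1.8083 = 0.3476
c = 8 / 0.2^0.3476 = 8 / 0.5715 = 14
S₃ = 14 × 9.08^0.3476 = 14 × 2.153 ≈ 30.14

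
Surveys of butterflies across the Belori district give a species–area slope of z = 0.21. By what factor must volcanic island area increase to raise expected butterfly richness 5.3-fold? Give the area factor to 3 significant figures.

2810

(A₂/A₁)^0.21 = 5.3, so A₂/A₁ = 5.3^(1/0.21) = 5.3^4.762
ln(A₂/A₁) = ln 5.3 / 0.21 = 1.6677 / 0.21 = 7.9415
A₂/A₁ = e^7.9415 ≈ 2811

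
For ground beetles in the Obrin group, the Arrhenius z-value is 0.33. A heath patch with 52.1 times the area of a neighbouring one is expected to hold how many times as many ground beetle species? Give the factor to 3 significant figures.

3.69

S₂/S₁ = (A₂/A₁)^z = 52.1^0.33
ln(S₂/S₁) = 0.33 × ln 52.1 = 0.33 × 3.9532 = 1.3045
S₂/S₁ = e^1.3045 ≈ 3.686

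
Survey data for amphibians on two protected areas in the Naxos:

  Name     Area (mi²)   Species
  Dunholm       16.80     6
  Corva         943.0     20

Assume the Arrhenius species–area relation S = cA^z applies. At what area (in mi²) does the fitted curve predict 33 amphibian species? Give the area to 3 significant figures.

5040 mi²

z = ln(20/6) / ln(943/16.8) = 1.2040 / 4.0277 = 0.2989
c = 6 / 16.8^0.2989 = 6 / 2.324 = 2.582
A = (33/2.582)^(1/0.2989) ⇒ ln A = ln(12.78)/0.2989 = 8.5243
A = e^8.5243 ≈ 5036 mi²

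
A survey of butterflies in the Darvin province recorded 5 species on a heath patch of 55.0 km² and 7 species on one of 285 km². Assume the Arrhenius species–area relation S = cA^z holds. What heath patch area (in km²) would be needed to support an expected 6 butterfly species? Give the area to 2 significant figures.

130 km²

z = ln(7/5) / ln(285/55) = 0.3365 / 1.6452 = 0.2045
c = 5 / 55^0.2045 = 5 / 2.27 = 2.203
A = (6/2.203)^(1/0.2045) ⇒ ln A = ln(2.723)/0.2045 = 4.8988
A = e^4.8988 ≈ 134.1 km²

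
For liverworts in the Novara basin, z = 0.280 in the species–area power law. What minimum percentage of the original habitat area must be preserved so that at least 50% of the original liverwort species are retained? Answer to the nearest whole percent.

8%

Need (A_new/A_old)^0.28 = 0.5, so A_new/A_old = 0.5^(1/0.28) = 0.5^3.571
ln(A_new/A_old) = ln 0.5 / 0.28 = -0.6931 / 0.28 = -2.4755
A_new/A_old = e^-2.4755 ≈ 0.08412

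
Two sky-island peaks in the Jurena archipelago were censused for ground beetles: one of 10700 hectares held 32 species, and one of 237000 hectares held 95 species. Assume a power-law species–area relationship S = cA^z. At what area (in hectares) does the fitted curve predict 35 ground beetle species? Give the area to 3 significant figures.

13800 hectares

z = ln(95/32) / ln(237000/10700) = 1.0881 / 3.0978 = 0.3513
c = 32 / 10700^0.3513 = 32 / 26.02 = 1.23
A = (35/1.23)^(1/0.3513) ⇒ ln A = ln(28.46)/0.3513 = 9.5331
A = e^9.5331 ≈ 13810 hectares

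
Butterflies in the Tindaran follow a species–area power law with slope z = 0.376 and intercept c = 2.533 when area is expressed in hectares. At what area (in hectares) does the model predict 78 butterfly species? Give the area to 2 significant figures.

78 = 2.533 × A^0.376  ⇒  A^0.376 = 78/2.533 = 30.79
ln A = ln(30.79) / 0.376 = 3.4273 / 0.376 = 9.1152
A = e^9.1152 ≈ 9092 hectares

9100 hectares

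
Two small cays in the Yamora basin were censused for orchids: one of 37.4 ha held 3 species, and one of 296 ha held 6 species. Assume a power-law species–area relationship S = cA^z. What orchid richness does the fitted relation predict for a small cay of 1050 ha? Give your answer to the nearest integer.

9

z = ln(6/3) / ln(296/37.4) = 0.6931 / 2.0687 = 0.3351
c = 3 / 37.4^0.3351 = 3 / 3.365 = 0.8915
S₃ = 0.8915 × 1050^0.3351 = 0.8915 × 10.29 ≈ 9.171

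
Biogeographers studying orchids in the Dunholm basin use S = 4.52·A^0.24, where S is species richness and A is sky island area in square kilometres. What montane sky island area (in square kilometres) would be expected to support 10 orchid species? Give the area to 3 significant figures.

27.3 square kilometres

10 = 4.52 × A^0.24  ⇒  A^0.24 = 10/4.52 = 2.212
ln A = ln(2.212) / 0.24 = 0.7941 / 0.24 = 3.3086
A = e^3.3086 ≈ 27.35 square kilometres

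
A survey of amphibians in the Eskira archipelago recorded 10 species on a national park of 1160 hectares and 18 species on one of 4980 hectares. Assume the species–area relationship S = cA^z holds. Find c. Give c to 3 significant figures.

z = ln(S₂/S₁) / ln(A₂/A₁) = ln(18/10) / ln(4980/1160) = 0.5878 / 1.4570 = 0.4034
c = S₁ / A₁^z = 10 / 1160^0.4034 = 10 / 17.23 = 0.5804

0.580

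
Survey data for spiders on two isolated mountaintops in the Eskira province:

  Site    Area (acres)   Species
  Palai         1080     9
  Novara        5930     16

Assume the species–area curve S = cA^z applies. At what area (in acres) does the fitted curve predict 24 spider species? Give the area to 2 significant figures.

z = ln(16/9) / ln(5930/1080) = 0.5754 / 1.7031 = 0.3378
c = 9 / 1080^0.3378 = 9 / 10.59 = 0.85
A = (24/0.85)^(1/0.3378) ⇒ ln A = ln(28.23)/0.3378 = 9.8879
A = e^9.8879 ≈ 19692 acres

20000 acres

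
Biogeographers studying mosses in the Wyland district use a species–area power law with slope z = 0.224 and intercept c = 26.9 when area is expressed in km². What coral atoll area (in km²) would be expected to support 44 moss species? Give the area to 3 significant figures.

44 = 26.9 × A^0.224  ⇒  A^0.224 = 44/26.9 = 1.636
ln A = ln(1.636) / 0.224 = 0.4921 / 0.224 = 2.1967
A = e^2.1967 ≈ 8.995 km²

9.00 km²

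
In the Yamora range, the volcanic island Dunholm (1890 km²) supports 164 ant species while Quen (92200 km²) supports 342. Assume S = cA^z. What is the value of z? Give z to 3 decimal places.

0.189

Taking logs: ln S = ln c + z ln A, so z = (ln S₂ − ln S₁)/(ln A₂ − ln A₁).
z = ln(342/164) / ln(92200/1890) = ln(2.085) / ln(48.78) = 0.7349 / 3.8874 = 0.1891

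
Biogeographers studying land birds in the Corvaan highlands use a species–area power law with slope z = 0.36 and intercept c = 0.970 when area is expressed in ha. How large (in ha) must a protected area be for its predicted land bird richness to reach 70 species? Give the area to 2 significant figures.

70 = 0.97 × A^0.36  ⇒  A^0.36 = 70/0.97 = 72.16
ln A = ln(72.16) / 0.36 = 4.2790 / 0.36 = 11.8860
A = e^11.8860 ≈ 145217 ha

150000 ha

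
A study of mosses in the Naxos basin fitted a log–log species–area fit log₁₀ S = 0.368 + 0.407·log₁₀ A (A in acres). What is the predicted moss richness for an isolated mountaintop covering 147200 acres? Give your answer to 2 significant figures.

300

S = 2.333 × 147200^0.407
ln S = ln 2.333 + 0.407 × ln 147200 = 0.8474 + 0.407 × 11.8995 = 5.6905
S = e^5.6905 ≈ 296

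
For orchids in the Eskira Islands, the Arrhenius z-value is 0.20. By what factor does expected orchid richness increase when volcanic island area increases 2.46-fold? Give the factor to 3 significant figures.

1.20

S₂/S₁ = (A₂/A₁)^z = 2.46^0.2
ln(S₂/S₁) = 0.2 × ln 2.46 = 0.2 × 0.9002 = 0.1800
S₂/S₁ = e^0.1800 ≈ 1.197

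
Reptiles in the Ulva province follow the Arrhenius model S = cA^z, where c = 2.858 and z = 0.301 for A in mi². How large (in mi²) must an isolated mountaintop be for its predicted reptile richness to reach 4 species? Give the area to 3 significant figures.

4 = 2.858 × A^0.301  ⇒  A^0.301 = 4/2.858 = 1.4
ln A = ln(1.4) / 0.301 = 0.3362 / 0.301 = 1.1169
A = e^1.1169 ≈ 3.055 mi²

3.06 mi²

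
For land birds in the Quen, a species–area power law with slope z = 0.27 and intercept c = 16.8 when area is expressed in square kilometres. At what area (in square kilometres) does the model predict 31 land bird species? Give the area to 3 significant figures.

9.67 square kilometres

31 = 16.8 × A^0.27  ⇒  A^0.27 = 31/16.8 = 1.845
ln A = ln(1.845) / 0.27 = 0.6126 / 0.27 = 2.2689
A = e^2.2689 ≈ 9.669 square kilometres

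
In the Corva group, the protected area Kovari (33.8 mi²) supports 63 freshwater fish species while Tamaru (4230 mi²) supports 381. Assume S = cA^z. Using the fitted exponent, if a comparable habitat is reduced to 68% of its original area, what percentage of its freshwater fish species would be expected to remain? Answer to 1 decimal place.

86.6%

z = ln(381/63) / ln(4230/33.8) = 1.7997 / 4.8295 = 0.3726
S_new/S_old = (A_new/A_old)^z = 0.68^0.3726 = exp(0.3726 × -0.3857) = 0.8661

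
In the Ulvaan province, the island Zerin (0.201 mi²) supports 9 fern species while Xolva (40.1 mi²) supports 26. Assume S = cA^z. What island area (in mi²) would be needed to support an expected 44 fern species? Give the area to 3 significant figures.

z = ln(26/9) / ln(40.1/0.201) = 1.0609 / 5.2958 = 0.2003
c = 9 / 0.201^0.2003 = 9 / 0.7251 = 12.41
A = (44/12.41)^(1/0.2003) ⇒ ln A = ln(3.545)/0.2003 = 6.3176
A = e^6.3176 ≈ 554.2 mi²

554 mi²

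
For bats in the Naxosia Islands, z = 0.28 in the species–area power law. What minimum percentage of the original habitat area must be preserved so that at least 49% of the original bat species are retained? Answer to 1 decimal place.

Need (A_new/A_old)^0.28 = 0.49, so A_new/A_old = 0.49^(1/0.28) = 0.49^3.571
ln(A_new/A_old) = ln 0.49 / 0.28 = -0.7133 / 0.28 = -2.5477
A_new/A_old = e^-2.5477 ≈ 0.07826

7.8%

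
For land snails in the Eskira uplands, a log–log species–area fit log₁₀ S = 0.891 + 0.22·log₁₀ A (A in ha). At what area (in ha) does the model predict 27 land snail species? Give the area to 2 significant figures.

290 ha

27 = 7.78 × A^0.22  ⇒  A^0.22 = 27/7.78 = 3.47
ln A = ln(3.47) / 0.22 = 1.2442 / 0.22 = 5.6556
A = e^5.6556 ≈ 285.9 ha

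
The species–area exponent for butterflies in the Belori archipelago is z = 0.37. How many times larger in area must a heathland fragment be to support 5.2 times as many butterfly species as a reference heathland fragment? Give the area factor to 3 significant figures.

(A₂/A₁)^0.37 = 5.2, so A₂/A₁ = 5.2^(1/0.37) = 5.2^2.703
ln(A₂/A₁) = ln 5.2 / 0.37 = 1.6487 / 0.37 = 4.4558
A₂/A₁ = e^4.4558 ≈ 86.13

86.1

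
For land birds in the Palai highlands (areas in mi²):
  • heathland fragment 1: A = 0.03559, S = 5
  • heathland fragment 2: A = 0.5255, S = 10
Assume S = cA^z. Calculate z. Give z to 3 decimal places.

0.257

Taking logs: ln S = ln c + z ln A, so z = (ln S₂ − ln S₁)/(ln A₂ − ln A₁).
z = ln(10/5) / ln(0.5255/0.03559) = ln(2) / ln(14.77) = 0.6931 / 2.6923 = 0.2575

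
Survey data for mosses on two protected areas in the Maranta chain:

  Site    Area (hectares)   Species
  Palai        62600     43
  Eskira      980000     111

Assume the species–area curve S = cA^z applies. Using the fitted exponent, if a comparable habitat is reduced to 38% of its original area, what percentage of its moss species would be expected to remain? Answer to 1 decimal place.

71.6%

z = ln(111/43) / ln(980000/62600) = 0.9483 / 2.7508 = 0.3447
S_new/S_old = (A_new/A_old)^z = 0.38^0.3447 = exp(0.3447 × -0.9676) = 0.7164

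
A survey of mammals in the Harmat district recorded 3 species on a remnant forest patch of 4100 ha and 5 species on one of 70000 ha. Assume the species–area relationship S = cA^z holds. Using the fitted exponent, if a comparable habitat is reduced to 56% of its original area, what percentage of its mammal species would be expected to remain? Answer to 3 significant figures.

90.1%

z = ln(5/3) / ln(70000/4100) = 0.5108 / 2.8375 = 0.1800
S_new/S_old = (A_new/A_old)^z = 0.56^0.1800 = exp(0.1800 × -0.5798) = 0.9009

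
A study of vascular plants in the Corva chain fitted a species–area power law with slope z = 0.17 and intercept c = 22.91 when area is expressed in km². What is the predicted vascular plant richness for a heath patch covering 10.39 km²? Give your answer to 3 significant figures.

S = 22.91 × 10.39^0.17 = 22.91 × 1.489 ≈ 34.11

34.1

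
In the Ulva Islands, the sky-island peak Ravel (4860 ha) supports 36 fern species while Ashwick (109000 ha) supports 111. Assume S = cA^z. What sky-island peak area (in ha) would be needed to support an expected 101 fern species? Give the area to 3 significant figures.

84000 ha

z = ln(111/36) / ln(109000/4860) = 1.1260 / 3.1103 = 0.3620
c = 36 / 4860^0.3620 = 36 / 21.61 = 1.666
A = (101/1.666)^(1/0.3620) ⇒ ln A = ln(60.63)/0.3620 = 11.3383
A = e^11.3383 ≈ 83979 ha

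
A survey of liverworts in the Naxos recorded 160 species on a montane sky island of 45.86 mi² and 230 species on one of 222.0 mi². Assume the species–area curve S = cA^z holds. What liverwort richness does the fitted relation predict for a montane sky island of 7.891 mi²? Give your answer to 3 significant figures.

z = ln(230/160) / ln(222/45.86) = 0.3629 / 1.5771 = 0.2301
c = 160 / 45.86^0.2301 = 160 / 2.412 = 66.34
S₃ = 66.34 × 7.891^0.2301 = 66.34 × 1.609 ≈ 106.7

107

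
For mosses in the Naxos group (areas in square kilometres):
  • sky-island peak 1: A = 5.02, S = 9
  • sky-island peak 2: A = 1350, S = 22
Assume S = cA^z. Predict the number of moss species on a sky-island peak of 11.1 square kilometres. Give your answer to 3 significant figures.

10.2

z = ln(22/9) / ln(1350/5.02) = 0.8938 / 5.5944 = 0.1598
c = 9 / 5.02^0.1598 = 9 / 1.294 = 6.955
S₃ = 6.955 × 11.1^0.1598 = 6.955 × 1.469 ≈ 10.22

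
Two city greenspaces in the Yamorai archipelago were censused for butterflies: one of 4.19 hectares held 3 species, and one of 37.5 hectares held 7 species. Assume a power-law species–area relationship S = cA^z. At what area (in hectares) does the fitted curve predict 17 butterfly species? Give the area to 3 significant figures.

z = ln(7/3) / ln(37.5/4.19) = 0.8473 / 2.1916 = 0.3866
c = 3 / 4.19^0.3866 = 3 / 1.74 = 1.724
A = (17/1.724)^(1/0.3866) ⇒ ln A = ln(9.86)/0.3866 = 5.9195
A = e^5.9195 ≈ 372.2 hectares

372 hectares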